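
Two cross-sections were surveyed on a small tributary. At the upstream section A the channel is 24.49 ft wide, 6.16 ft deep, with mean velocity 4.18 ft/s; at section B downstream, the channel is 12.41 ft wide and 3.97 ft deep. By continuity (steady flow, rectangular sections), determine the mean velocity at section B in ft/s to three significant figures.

12.8 ft/s

Q = A₁V₁ = (24.49×6.16) × 4.18 = 630.6 ft³/s
A₂ = 12.41 × 3.97 = 49.27 ft²
V₂ = Q/A₂ = 630.6/49.27 = 12.80 ft/s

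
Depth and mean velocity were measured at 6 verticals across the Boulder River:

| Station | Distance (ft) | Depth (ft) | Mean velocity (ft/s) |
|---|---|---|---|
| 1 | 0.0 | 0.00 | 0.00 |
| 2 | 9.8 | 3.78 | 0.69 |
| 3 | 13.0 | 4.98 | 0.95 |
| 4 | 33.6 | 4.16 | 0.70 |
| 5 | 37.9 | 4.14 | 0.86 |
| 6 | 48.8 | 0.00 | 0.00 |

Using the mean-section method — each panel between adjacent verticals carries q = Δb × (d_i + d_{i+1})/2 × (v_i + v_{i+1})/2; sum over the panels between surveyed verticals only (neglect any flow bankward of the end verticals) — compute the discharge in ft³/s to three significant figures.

119 ft³/s

Panel 1-2: Δb = 9.8 ft, d̄ = (0.00+3.78)/2 = 1.89, v̄ = (0.00+0.69)/2 = 0.345 → q = 9.8×1.89×0.345 = 6.390 ft³/s
Panel 2-3: Δb = 3.2 ft, d̄ = (3.78+4.98)/2 = 4.38, v̄ = (0.69+0.95)/2 = 0.82 → q = 3.2×4.38×0.82 = 11.49 ft³/s
Panel 3-4: Δb = 20.6 ft, d̄ = (4.98+4.16)/2 = 4.57, v̄ = (0.95+0.70)/2 = 0.825 → q = 20.6×4.57×0.825 = 77.67 ft³/s
Panel 4-5: Δb = 4.3 ft, d̄ = (4.16+4.14)/2 = 4.15, v̄ = (0.70+0.86)/2 = 0.78 → q = 4.3×4.15×0.78 = 13.92 ft³/s
Panel 5-6: Δb = 10.9 ft, d̄ = (4.14+0.00)/2 = 2.07, v̄ = (0.86+0.00)/2 = 0.43 → q = 10.9×2.07×0.43 = 9.702 ft³/s
Q = Σ q = 119.2 ft³/s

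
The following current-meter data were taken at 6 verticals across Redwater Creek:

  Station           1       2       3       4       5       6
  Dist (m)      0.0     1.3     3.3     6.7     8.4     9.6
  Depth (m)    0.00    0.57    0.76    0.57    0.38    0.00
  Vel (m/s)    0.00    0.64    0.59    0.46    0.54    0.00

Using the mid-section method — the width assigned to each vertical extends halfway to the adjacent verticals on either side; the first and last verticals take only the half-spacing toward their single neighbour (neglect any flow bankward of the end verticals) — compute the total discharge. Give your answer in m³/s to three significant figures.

2.78 m³/s

w_2 = (3.3 − 0.0)/2 = 1.65 m; q_2 = 0.64 × 0.57 × 1.65 = 0.6019 m³/s
w_3 = (6.7 − 1.3)/2 = 2.7 m; q_3 = 0.59 × 0.76 × 2.7 = 1.211 m³/s
w_4 = (8.4 − 3.3)/2 = 2.55 m; q_4 = 0.46 × 0.57 × 2.55 = 0.6686 m³/s
w_5 = (9.6 − 6.7)/2 = 1.45 m; q_5 = 0.54 × 0.38 × 1.45 = 0.2975 m³/s
Stations 1, 6 contribute zero (depth or velocity is 0).
Q = Σ qᵢ = 2.779 m³/s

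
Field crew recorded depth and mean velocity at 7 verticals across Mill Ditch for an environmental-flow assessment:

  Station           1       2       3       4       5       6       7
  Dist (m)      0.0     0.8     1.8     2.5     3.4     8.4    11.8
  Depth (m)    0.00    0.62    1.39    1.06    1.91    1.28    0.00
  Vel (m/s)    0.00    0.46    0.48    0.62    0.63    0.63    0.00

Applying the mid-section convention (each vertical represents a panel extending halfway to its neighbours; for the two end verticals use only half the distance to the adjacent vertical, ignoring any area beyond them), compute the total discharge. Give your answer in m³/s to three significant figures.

8.29 m³/s

w_2 = (1.8 − 0.0)/2 = 0.9 m; q_2 = 0.46 × 0.62 × 0.9 = 0.2567 m³/s
w_3 = (2.5 − 0.8)/2 = 0.85 m; q_3 = 0.48 × 1.39 × 0.85 = 0.5671 m³/s
w_4 = (3.4 − 1.8)/2 = 0.8 m; q_4 = 0.62 × 1.06 × 0.8 = 0.5258 m³/s
w_5 = (8.4 − 2.5)/2 = 2.95 m; q_5 = 0.63 × 1.91 × 2.95 = 3.550 m³/s
w_6 = (11.8 − 3.4)/2 = 4.2 m; q_6 = 0.63 × 1.28 × 4.2 = 3.387 m³/s
Stations 1, 7 contribute zero (depth or velocity is 0).
Q = Σ qᵢ = 8.286 m³/s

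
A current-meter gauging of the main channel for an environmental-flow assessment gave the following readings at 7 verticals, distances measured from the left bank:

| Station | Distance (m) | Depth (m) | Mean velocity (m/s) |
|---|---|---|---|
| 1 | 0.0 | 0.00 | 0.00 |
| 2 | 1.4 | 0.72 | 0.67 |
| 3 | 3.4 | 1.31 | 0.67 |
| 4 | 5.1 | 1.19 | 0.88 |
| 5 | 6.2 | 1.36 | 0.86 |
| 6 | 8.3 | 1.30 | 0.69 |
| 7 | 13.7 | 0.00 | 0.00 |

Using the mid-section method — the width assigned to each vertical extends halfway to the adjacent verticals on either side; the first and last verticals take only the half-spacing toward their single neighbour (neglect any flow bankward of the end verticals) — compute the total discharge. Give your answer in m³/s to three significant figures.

w_2 = (3.4 − 0.0)/2 = 1.7 m; q_2 = 0.67 × 0.72 × 1.7 = 0.8201 m³/s
w_3 = (5.1 − 1.4)/2 = 1.85 m; q_3 = 0.67 × 1.31 × 1.85 = 1.624 m³/s
w_4 = (6.2 − 3.4)/2 = 1.4 m; q_4 = 0.88 × 1.19 × 1.4 = 1.466 m³/s
w_5 = (8.3 − 5.1)/2 = 1.6 m; q_5 = 0.86 × 1.36 × 1.6 = 1.871 m³/s
w_6 = (13.7 − 6.2)/2 = 3.75 m; q_6 = 0.69 × 1.30 × 3.75 = 3.364 m³/s
Stations 1, 7 contribute zero (depth or velocity is 0).
Q = Σ qᵢ = 9.145 m³/s

9.15 m³/s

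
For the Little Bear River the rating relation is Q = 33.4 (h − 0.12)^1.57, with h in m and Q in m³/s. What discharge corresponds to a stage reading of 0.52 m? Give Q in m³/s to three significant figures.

7.92 m³/s

Q = 33.4 × (0.52 − 0.12)^1.57 = 33.4 × 0.4^1.57 = 7.925 m³/s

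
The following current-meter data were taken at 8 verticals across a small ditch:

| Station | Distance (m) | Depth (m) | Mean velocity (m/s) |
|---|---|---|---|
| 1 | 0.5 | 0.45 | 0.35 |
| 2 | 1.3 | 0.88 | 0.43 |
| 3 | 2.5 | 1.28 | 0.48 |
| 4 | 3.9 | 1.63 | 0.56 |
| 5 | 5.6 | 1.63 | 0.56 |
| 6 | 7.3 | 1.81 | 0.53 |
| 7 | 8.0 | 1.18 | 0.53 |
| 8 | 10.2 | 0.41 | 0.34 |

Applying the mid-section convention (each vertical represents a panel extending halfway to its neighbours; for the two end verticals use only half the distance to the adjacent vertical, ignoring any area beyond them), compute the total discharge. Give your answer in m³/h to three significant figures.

23100 m³/h

w_1 = (1.3 − 0.5)/2 = 0.4 m; q_1 = 0.35 × 0.45 × 0.4 = 0.06300 m³/s
w_2 = (2.5 − 0.5)/2 = 1 m; q_2 = 0.43 × 0.88 × 1 = 0.3784 m³/s
w_3 = (3.9 − 1.3)/2 = 1.3 m; q_3 = 0.48 × 1.28 × 1.3 = 0.7987 m³/s
w_4 = (5.6 − 2.5)/2 = 1.55 m; q_4 = 0.56 × 1.63 × 1.55 = 1.415 m³/s
w_5 = (7.3 − 3.9)/2 = 1.7 m; q_5 = 0.56 × 1.63 × 1.7 = 1.552 m³/s
w_6 = (8.0 − 5.6)/2 = 1.2 m; q_6 = 0.53 × 1.81 × 1.2 = 1.151 m³/s
w_7 = (10.2 − 7.3)/2 = 1.45 m; q_7 = 0.53 × 1.18 × 1.45 = 0.9068 m³/s
w_8 = (10.2 − 8.0)/2 = 1.1 m; q_8 = 0.34 × 0.41 × 1.1 = 0.1533 m³/s
Q = Σ qᵢ = 6.418 m³/s
= 6.418 × 3600 = 23100 m³/h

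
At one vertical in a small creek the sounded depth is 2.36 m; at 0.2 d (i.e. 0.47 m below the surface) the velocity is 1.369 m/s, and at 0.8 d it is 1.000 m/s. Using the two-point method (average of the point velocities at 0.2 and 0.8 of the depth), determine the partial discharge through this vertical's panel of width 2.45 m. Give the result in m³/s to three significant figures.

v̄ = (1.369 + 1.000) / 2 = 1.185 m/s
q = v̄ × d × w = 1.185 × 2.36 × 2.45 = 6.849 m³/s

6.85 m³/s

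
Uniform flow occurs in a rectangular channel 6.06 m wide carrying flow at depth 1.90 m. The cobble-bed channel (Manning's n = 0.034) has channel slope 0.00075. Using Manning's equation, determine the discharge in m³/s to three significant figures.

10.3 m³/s

A = b·y = 6.06 × 1.90 = 11.51 m²
P = b + 2y = 6.06 + 2×1.90 = 9.860 m
R = A/P = 11.51/9.860 = 1.168 m
Q = (1/n)·A·R^(2/3)·S^(1/2) = (1/0.034) × 11.51 × 1.168^(2/3) × 0.00075^(1/2) = 10.28 m³/s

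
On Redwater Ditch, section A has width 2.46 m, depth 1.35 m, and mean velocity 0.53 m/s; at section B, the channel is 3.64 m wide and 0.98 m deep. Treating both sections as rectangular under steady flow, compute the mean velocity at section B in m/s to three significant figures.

0.493 m/s

Q = A₁V₁ = (2.46×1.35) × 0.53 = 1.760 m³/s
A₂ = 3.64 × 0.98 = 3.567 m²
V₂ = Q/A₂ = 1.760/3.567 = 0.4934 m/s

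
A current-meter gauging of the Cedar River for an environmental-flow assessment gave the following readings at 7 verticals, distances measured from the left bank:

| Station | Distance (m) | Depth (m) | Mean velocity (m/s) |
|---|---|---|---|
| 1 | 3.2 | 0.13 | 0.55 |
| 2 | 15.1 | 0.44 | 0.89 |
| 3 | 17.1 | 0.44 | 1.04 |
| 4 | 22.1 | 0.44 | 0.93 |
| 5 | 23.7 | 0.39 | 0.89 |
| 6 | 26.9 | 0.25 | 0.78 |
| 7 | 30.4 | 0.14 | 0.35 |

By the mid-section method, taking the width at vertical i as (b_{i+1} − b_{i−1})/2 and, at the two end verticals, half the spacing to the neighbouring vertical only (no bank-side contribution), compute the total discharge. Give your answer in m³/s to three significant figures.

w_1 = (15.1 − 3.2)/2 = 5.95 m; q_1 = 0.55 × 0.13 × 5.95 = 0.4254 m³/s
w_2 = (17.1 − 3.2)/2 = 6.95 m; q_2 = 0.89 × 0.44 × 6.95 = 2.722 m³/s
w_3 = (22.1 − 15.1)/2 = 3.5 m; q_3 = 1.04 × 0.44 × 3.5 = 1.602 m³/s
w_4 = (23.7 − 17.1)/2 = 3.3 m; q_4 = 0.93 × 0.44 × 3.3 = 1.350 m³/s
w_5 = (26.9 − 22.1)/2 = 2.4 m; q_5 = 0.89 × 0.39 × 2.4 = 0.8330 m³/s
w_6 = (30.4 − 23.7)/2 = 3.35 m; q_6 = 0.78 × 0.25 × 3.35 = 0.6533 m³/s
w_7 = (30.4 − 26.9)/2 = 1.75 m; q_7 = 0.35 × 0.14 × 1.75 = 0.08575 m³/s
Q = Σ qᵢ = 7.671 m³/s

7.67 m³/s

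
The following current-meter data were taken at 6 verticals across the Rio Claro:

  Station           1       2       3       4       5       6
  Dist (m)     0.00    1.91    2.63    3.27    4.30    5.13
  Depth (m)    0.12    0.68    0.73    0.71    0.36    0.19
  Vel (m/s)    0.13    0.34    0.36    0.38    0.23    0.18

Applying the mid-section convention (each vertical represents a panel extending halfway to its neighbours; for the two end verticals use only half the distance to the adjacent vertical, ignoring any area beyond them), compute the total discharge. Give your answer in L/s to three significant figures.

814 L/s

w_1 = (1.91 − 0.00)/2 = 0.955 m; q_1 = 0.13 × 0.12 × 0.955 = 0.01490 m³/s
w_2 = (2.63 − 0.00)/2 = 1.315 m; q_2 = 0.34 × 0.68 × 1.315 = 0.3040 m³/s
w_3 = (3.27 − 1.91)/2 = 0.68 m; q_3 = 0.36 × 0.73 × 0.68 = 0.1787 m³/s
w_4 = (4.30 − 2.63)/2 = 0.835 m; q_4 = 0.38 × 0.71 × 0.835 = 0.2253 m³/s
w_5 = (5.13 − 3.27)/2 = 0.93 m; q_5 = 0.23 × 0.36 × 0.93 = 0.07700 m³/s
w_6 = (5.13 − 4.30)/2 = 0.415 m; q_6 = 0.18 × 0.19 × 0.415 = 0.01419 m³/s
Q = Σ qᵢ = 0.8141 m³/s
= 0.8141 × 1000 = 814.1 L/s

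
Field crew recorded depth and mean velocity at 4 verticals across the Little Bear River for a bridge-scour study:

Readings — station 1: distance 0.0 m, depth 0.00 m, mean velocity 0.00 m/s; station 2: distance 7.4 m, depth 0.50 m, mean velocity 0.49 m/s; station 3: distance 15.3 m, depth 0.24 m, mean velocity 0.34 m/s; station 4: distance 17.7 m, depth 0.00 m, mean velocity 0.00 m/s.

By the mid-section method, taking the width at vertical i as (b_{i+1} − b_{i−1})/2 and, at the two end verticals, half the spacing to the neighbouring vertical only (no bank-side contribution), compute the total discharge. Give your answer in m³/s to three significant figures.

w_2 = (15.3 − 0.0)/2 = 7.65 m; q_2 = 0.49 × 0.50 × 7.65 = 1.874 m³/s
w_3 = (17.7 − 7.4)/2 = 5.15 m; q_3 = 0.34 × 0.24 × 5.15 = 0.4202 m³/s
Stations 1, 4 contribute zero (depth or velocity is 0).
Q = Σ qᵢ = 2.294 m³/s

2.29 m³/s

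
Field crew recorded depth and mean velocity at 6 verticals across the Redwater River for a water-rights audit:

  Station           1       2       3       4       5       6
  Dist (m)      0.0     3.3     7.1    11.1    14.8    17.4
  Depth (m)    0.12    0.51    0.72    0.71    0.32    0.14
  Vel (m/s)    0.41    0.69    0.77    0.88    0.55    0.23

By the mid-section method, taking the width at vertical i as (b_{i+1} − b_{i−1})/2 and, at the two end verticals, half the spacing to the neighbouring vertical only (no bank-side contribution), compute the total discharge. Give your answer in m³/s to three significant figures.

6.49 m³/s

w_1 = (3.3 − 0.0)/2 = 1.65 m; q_1 = 0.41 × 0.12 × 1.65 = 0.08118 m³/s
w_2 = (7.1 − 0.0)/2 = 3.55 m; q_2 = 0.69 × 0.51 × 3.55 = 1.249 m³/s
w_3 = (11.1 − 3.3)/2 = 3.9 m; q_3 = 0.77 × 0.72 × 3.9 = 2.162 m³/s
w_4 = (14.8 − 7.1)/2 = 3.85 m; q_4 = 0.88 × 0.71 × 3.85 = 2.405 m³/s
w_5 = (17.4 − 11.1)/2 = 3.15 m; q_5 = 0.55 × 0.32 × 3.15 = 0.5544 m³/s
w_6 = (17.4 − 14.8)/2 = 1.3 m; q_6 = 0.23 × 0.14 × 1.3 = 0.04186 m³/s
Q = Σ qᵢ = 6.494 m³/s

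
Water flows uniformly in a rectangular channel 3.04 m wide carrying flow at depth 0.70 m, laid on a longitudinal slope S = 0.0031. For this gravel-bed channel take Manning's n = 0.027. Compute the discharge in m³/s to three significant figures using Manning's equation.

A = b·y = 3.04 × 0.70 = 2.128 m²
P = b + 2y = 3.04 + 2×0.70 = 4.440 m
R = A/P = 2.128/4.440 = 0.4793 m
Q = (1/n)·A·R^(2/3)·S^(1/2) = (1/0.027) × 2.128 × 0.4793^(2/3) × 0.0031^(1/2) = 2.687 m³/s

2.69 m³/s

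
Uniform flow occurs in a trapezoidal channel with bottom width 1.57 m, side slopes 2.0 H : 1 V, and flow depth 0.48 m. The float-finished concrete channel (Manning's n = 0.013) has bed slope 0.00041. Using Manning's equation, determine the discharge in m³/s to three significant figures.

0.897 m³/s

A = (b + z·y)·y = (1.57 + 2.0×0.48)×0.48 = 1.214 m²
P = b + 2y√(1+z²) = 1.57 + 2×0.48×√(1+2.0²) = 3.717 m
R = A/P = 1.214/3.717 = 0.3267 m
Q = (1/n)·A·R^(2/3)·S^(1/2) = (1/0.013) × 1.214 × 0.3267^(2/3) × 0.00041^(1/2) = 0.8973 m³/s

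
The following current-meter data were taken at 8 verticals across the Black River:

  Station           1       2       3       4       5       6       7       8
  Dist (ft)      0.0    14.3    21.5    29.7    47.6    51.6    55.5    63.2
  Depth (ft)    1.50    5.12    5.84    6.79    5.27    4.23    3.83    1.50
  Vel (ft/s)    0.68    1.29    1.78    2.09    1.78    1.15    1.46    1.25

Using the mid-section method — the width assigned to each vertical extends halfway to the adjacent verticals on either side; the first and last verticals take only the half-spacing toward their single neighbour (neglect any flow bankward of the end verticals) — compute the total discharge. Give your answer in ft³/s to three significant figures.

w_1 = (14.3 − 0.0)/2 = 7.15 ft; q_1 = 0.68 × 1.50 × 7.15 = 7.293 ft³/s
w_2 = (21.5 − 0.0)/2 = 10.75 ft; q_2 = 1.29 × 5.12 × 10.75 = 71.00 ft³/s
w_3 = (29.7 − 14.3)/2 = 7.7 ft; q_3 = 1.78 × 5.84 × 7.7 = 80.04 ft³/s
w_4 = (47.6 − 21.5)/2 = 13.05 ft; q_4 = 2.09 × 6.79 × 13.05 = 185.2 ft³/s
w_5 = (51.6 − 29.7)/2 = 10.95 ft; q_5 = 1.78 × 5.27 × 10.95 = 102.7 ft³/s
w_6 = (55.5 − 47.6)/2 = 3.95 ft; q_6 = 1.15 × 4.23 × 3.95 = 19.21 ft³/s
w_7 = (63.2 − 51.6)/2 = 5.8 ft; q_7 = 1.46 × 3.83 × 5.8 = 32.43 ft³/s
w_8 = (63.2 − 55.5)/2 = 3.85 ft; q_8 = 1.25 × 1.50 × 3.85 = 7.219 ft³/s
Q = Σ qᵢ = 505.1 ft³/s

505 ft³/s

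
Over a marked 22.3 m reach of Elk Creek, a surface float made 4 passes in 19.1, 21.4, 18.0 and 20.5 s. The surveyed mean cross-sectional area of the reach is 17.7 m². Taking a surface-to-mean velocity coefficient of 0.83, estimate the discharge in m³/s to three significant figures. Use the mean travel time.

t̄ = (19.1 + 21.4 + 18.0 + 20.5) / 4 = 19.75 s
v_surface = L / t̄ = 22.3 / 19.75 = 1.129 m/s
v_mean = 0.83 × 1.129 = 0.9372 m/s
Q = A × v_mean = 17.7 × 0.9372 = 16.59 m³/s

16.6 m³/s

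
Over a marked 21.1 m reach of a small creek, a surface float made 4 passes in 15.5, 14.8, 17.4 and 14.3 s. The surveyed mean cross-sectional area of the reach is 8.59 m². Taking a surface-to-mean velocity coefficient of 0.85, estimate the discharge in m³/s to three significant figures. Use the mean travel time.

9.94 m³/s

t̄ = (15.5 + 14.8 + 17.4 + 14.3) / 4 = 15.5 s
v_surface = L / t̄ = 21.1 / 15.5 = 1.361 m/s
v_mean = 0.85 × 1.361 = 1.157 m/s
Q = A × v_mean = 8.59 × 1.157 = 9.939 m³/s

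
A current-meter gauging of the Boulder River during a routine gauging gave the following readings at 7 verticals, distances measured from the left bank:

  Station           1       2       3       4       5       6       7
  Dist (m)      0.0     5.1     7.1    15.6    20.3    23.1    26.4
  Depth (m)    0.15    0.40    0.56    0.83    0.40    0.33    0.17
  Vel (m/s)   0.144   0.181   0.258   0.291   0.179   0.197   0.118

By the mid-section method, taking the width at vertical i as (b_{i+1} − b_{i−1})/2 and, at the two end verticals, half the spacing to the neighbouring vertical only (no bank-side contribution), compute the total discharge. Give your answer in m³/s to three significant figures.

3.16 m³/s

w_1 = (5.1 − 0.0)/2 = 2.55 m; q_1 = 0.144 × 0.15 × 2.55 = 0.05508 m³/s
w_2 = (7.1 − 0.0)/2 = 3.55 m; q_2 = 0.181 × 0.40 × 3.55 = 0.2570 m³/s
w_3 = (15.6 − 5.1)/2 = 5.25 m; q_3 = 0.258 × 0.56 × 5.25 = 0.7585 m³/s
w_4 = (20.3 − 7.1)/2 = 6.6 m; q_4 = 0.291 × 0.83 × 6.6 = 1.594 m³/s
w_5 = (23.1 − 15.6)/2 = 3.75 m; q_5 = 0.179 × 0.40 × 3.75 = 0.2685 m³/s
w_6 = (26.4 − 20.3)/2 = 3.05 m; q_6 = 0.197 × 0.33 × 3.05 = 0.1983 m³/s
w_7 = (26.4 − 23.1)/2 = 1.65 m; q_7 = 0.118 × 0.17 × 1.65 = 0.03310 m³/s
Q = Σ qᵢ = 3.165 m³/s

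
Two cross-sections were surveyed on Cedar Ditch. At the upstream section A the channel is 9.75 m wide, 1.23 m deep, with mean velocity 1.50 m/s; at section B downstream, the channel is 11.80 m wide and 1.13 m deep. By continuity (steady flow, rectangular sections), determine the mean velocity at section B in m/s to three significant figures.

Q = A₁V₁ = (9.75×1.23) × 1.50 = 17.99 m³/s
A₂ = 11.80 × 1.13 = 13.33 m²
V₂ = Q/A₂ = 17.99/13.33 = 1.349 m/s

1.35 m/s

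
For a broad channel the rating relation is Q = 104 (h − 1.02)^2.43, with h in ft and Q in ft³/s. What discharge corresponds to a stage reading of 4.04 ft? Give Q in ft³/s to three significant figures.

1530 ft³/s

Q = 104 × (4.04 − 1.02)^2.43 = 104 × 3.02^2.43 = 1526 ft³/s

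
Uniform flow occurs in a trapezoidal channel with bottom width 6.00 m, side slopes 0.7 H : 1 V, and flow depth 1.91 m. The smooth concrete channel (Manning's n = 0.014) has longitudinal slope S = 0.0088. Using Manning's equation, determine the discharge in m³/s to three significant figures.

A = (b + z·y)·y = (6.00 + 0.7×1.91)×1.91 = 14.01 m²
P = b + 2y√(1+z²) = 6.00 + 2×1.91×√(1+0.7²) = 10.66 m
R = A/P = 14.01/10.66 = 1.314 m
Q = (1/n)·A·R^(2/3)·S^(1/2) = (1/0.014) × 14.01 × 1.314^(2/3) × 0.0088^(1/2) = 112.7 m³/s

113 m³/s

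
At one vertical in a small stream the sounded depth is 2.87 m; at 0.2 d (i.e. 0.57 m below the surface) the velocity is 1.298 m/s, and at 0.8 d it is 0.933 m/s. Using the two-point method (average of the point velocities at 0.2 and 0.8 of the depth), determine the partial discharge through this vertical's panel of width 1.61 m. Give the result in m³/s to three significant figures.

5.15 m³/s

v̄ = (1.298 + 0.933) / 2 = 1.116 m/s
q = v̄ × d × w = 1.116 × 2.87 × 1.61 = 5.154 m³/s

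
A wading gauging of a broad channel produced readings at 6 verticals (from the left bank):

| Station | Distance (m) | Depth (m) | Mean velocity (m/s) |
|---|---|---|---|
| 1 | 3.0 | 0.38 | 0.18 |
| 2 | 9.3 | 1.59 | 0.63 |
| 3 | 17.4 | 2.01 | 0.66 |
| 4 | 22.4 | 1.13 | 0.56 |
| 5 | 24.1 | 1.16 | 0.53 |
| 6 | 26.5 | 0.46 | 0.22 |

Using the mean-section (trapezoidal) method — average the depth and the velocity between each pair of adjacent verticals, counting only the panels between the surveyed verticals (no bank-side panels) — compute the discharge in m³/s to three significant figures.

Panel 1-2: Δb = 6.3 m, d̄ = (0.38+1.59)/2 = 0.985, v̄ = (0.18+0.63)/2 = 0.405 → q = 6.3×0.985×0.405 = 2.513 m³/s
Panel 2-3: Δb = 8.1 m, d̄ = (1.59+2.01)/2 = 1.8, v̄ = (0.63+0.66)/2 = 0.645 → q = 8.1×1.8×0.645 = 9.404 m³/s
Panel 3-4: Δb = 5 m, d̄ = (2.01+1.13)/2 = 1.57, v̄ = (0.66+0.56)/2 = 0.61 → q = 5×1.57×0.61 = 4.789 m³/s
Panel 4-5: Δb = 1.7 m, d̄ = (1.13+1.16)/2 = 1.145, v̄ = (0.56+0.53)/2 = 0.545 → q = 1.7×1.145×0.545 = 1.061 m³/s
Panel 5-6: Δb = 2.4 m, d̄ = (1.16+0.46)/2 = 0.81, v̄ = (0.53+0.22)/2 = 0.375 → q = 2.4×0.81×0.375 = 0.7290 m³/s
Q = Σ q = 18.50 m³/s

18.5 m³/s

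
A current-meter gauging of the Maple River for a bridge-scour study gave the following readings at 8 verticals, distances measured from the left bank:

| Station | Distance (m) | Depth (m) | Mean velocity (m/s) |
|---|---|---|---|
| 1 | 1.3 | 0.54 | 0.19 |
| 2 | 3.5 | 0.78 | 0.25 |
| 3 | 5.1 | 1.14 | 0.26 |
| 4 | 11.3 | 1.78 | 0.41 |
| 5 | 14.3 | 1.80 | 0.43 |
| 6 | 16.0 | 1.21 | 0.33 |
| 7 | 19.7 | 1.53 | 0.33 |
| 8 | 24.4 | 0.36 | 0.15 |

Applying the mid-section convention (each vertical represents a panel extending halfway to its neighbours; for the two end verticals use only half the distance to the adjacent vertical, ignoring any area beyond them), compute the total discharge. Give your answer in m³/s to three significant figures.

w_1 = (3.5 − 1.3)/2 = 1.1 m; q_1 = 0.19 × 0.54 × 1.1 = 0.1129 m³/s
w_2 = (5.1 − 1.3)/2 = 1.9 m; q_2 = 0.25 × 0.78 × 1.9 = 0.3705 m³/s
w_3 = (11.3 − 3.5)/2 = 3.9 m; q_3 = 0.26 × 1.14 × 3.9 = 1.156 m³/s
w_4 = (14.3 − 5.1)/2 = 4.6 m; q_4 = 0.41 × 1.78 × 4.6 = 3.357 m³/s
w_5 = (16.0 − 11.3)/2 = 2.35 m; q_5 = 0.43 × 1.80 × 2.35 = 1.819 m³/s
w_6 = (19.7 − 14.3)/2 = 2.7 m; q_6 = 0.33 × 1.21 × 2.7 = 1.078 m³/s
w_7 = (24.4 − 16.0)/2 = 4.2 m; q_7 = 0.33 × 1.53 × 4.2 = 2.121 m³/s
w_8 = (24.4 − 19.7)/2 = 2.35 m; q_8 = 0.15 × 0.36 × 2.35 = 0.1269 m³/s
Q = Σ qᵢ = 10.14 m³/s

10.1 m³/s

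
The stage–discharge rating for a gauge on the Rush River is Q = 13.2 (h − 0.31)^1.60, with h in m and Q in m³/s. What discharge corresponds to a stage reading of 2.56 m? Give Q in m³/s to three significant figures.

Q = 13.2 × (2.56 − 0.31)^1.60 = 13.2 × 2.25^1.60 = 48.31 m³/s

48.3 m³/s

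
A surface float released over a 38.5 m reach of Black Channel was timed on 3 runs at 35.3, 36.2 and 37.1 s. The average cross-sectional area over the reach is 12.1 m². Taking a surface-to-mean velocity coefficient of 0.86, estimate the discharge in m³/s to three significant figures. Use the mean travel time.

11.1 m³/s

t̄ = (35.3 + 36.2 + 37.1) / 3 = 36.2 s
v_surface = L / t̄ = 38.5 / 36.2 = 1.064 m/s
v_mean = 0.86 × 1.064 = 0.9146 m/s
Q = A × v_mean = 12.1 × 0.9146 = 11.07 m³/s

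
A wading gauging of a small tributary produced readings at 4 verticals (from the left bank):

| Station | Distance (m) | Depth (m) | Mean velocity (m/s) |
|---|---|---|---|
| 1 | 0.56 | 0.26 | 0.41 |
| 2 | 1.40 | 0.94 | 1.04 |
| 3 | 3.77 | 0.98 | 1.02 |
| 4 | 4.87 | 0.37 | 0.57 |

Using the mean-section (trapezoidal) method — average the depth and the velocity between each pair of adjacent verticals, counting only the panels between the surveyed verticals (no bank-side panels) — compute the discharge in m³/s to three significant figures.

3.30 m³/s

Panel 1-2: Δb = 0.84 m, d̄ = (0.26+0.94)/2 = 0.6, v̄ = (0.41+1.04)/2 = 0.725 → q = 0.84×0.6×0.725 = 0.3654 m³/s
Panel 2-3: Δb = 2.37 m, d̄ = (0.94+0.98)/2 = 0.96, v̄ = (1.04+1.02)/2 = 1.03 → q = 2.37×0.96×1.03 = 2.343 m³/s
Panel 3-4: Δb = 1.1 m, d̄ = (0.98+0.37)/2 = 0.675, v̄ = (1.02+0.57)/2 = 0.795 → q = 1.1×0.675×0.795 = 0.5903 m³/s
Q = Σ q = 3.299 m³/s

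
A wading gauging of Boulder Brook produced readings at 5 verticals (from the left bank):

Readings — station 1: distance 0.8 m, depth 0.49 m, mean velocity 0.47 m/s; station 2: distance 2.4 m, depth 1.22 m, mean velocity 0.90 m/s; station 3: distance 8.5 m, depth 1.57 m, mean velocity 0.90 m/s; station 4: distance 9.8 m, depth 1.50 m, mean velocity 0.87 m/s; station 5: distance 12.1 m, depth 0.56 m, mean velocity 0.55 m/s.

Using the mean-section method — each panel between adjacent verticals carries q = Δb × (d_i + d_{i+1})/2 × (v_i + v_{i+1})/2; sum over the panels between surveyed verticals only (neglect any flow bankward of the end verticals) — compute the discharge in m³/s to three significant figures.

Panel 1-2: Δb = 1.6 m, d̄ = (0.49+1.22)/2 = 0.855, v̄ = (0.47+0.90)/2 = 0.685 → q = 1.6×0.855×0.685 = 0.9371 m³/s
Panel 2-3: Δb = 6.1 m, d̄ = (1.22+1.57)/2 = 1.395, v̄ = (0.90+0.90)/2 = 0.9 → q = 6.1×1.395×0.9 = 7.659 m³/s
Panel 3-4: Δb = 1.3 m, d̄ = (1.57+1.50)/2 = 1.535, v̄ = (0.90+0.87)/2 = 0.885 → q = 1.3×1.535×0.885 = 1.766 m³/s
Panel 4-5: Δb = 2.3 m, d̄ = (1.50+0.56)/2 = 1.03, v̄ = (0.87+0.55)/2 = 0.71 → q = 2.3×1.03×0.71 = 1.682 m³/s
Q = Σ q = 12.04 m³/s

12.0 m³/s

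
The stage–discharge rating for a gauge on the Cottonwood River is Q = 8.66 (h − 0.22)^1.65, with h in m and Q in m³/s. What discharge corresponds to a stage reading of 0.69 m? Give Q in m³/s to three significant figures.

2.49 m³/s

Q = 8.66 × (0.69 − 0.22)^1.65 = 8.66 × 0.47^1.65 = 2.492 m³/s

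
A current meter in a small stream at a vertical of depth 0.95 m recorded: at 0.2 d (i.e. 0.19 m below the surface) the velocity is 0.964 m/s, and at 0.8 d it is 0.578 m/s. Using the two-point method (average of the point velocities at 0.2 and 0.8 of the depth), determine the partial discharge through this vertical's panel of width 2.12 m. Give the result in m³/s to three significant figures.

1.55 m³/s

v̄ = (0.964 + 0.578) / 2 = 0.7710 m/s
q = v̄ × d × w = 0.7710 × 0.95 × 2.12 = 1.553 m³/s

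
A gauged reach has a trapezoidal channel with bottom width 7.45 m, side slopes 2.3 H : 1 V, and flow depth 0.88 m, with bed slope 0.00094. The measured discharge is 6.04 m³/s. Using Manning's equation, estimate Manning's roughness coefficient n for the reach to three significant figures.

0.0335

A = (b + z·y)·y = (7.45 + 2.3×0.88)×0.88 = 8.337 m²
P = b + 2y√(1+z²) = 7.45 + 2×0.88×√(1+2.3²) = 11.86 m
R = A/P = 8.337/11.86 = 0.7027 m
n = (1/Q)·A·R^(2/3)·S^(1/2) = (1/6.04) × 8.337 × 0.7904 × 0.03066 = 0.03345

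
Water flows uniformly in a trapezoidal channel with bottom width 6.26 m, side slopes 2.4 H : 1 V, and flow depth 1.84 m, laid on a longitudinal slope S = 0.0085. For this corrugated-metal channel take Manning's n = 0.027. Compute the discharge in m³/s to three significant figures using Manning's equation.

77.5 m³/s

A = (b + z·y)·y = (6.26 + 2.4×1.84)×1.84 = 19.64 m²
P = b + 2y√(1+z²) = 6.26 + 2×1.84×√(1+2.4²) = 15.83 m
R = A/P = 19.64/15.83 = 1.241 m
Q = (1/n)·A·R^(2/3)·S^(1/2) = (1/0.027) × 19.64 × 1.241^(2/3) × 0.0085^(1/2) = 77.47 m³/s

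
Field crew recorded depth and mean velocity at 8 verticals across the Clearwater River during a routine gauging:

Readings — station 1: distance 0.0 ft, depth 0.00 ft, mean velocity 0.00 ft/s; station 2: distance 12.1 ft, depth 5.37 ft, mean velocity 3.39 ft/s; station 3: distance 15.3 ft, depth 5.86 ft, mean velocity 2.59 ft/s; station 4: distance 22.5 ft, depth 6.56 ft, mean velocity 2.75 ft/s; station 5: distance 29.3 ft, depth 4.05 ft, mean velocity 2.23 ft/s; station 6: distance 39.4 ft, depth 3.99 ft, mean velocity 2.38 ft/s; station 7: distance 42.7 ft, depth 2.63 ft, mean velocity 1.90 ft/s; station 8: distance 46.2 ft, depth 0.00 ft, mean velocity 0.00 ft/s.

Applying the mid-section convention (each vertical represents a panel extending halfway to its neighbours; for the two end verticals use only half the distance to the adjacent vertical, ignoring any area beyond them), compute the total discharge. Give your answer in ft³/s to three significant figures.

w_2 = (15.3 − 0.0)/2 = 7.65 ft; q_2 = 3.39 × 5.37 × 7.65 = 139.3 ft³/s
w_3 = (22.5 − 12.1)/2 = 5.2 ft; q_3 = 2.59 × 5.86 × 5.2 = 78.92 ft³/s
w_4 = (29.3 − 15.3)/2 = 7 ft; q_4 = 2.75 × 6.56 × 7 = 126.3 ft³/s
w_5 = (39.4 − 22.5)/2 = 8.45 ft; q_5 = 2.23 × 4.05 × 8.45 = 76.32 ft³/s
w_6 = (42.7 − 29.3)/2 = 6.7 ft; q_6 = 2.38 × 3.99 × 6.7 = 63.62 ft³/s
w_7 = (46.2 − 39.4)/2 = 3.4 ft; q_7 = 1.90 × 2.63 × 3.4 = 16.99 ft³/s
Stations 1, 8 contribute zero (depth or velocity is 0).
Q = Σ qᵢ = 501.4 ft³/s

501 ft³/s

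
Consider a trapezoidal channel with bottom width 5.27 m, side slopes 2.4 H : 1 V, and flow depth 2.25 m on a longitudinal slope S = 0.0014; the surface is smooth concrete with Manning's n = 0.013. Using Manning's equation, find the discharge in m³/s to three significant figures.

A = (b + z·y)·y = (5.27 + 2.4×2.25)×2.25 = 24.01 m²
P = b + 2y√(1+z²) = 5.27 + 2×2.25×√(1+2.4²) = 16.97 m
R = A/P = 24.01/16.97 = 1.415 m
Q = (1/n)·A·R^(2/3)·S^(1/2) = (1/0.013) × 24.01 × 1.415^(2/3) × 0.0014^(1/2) = 87.08 m³/s

87.1 m³/s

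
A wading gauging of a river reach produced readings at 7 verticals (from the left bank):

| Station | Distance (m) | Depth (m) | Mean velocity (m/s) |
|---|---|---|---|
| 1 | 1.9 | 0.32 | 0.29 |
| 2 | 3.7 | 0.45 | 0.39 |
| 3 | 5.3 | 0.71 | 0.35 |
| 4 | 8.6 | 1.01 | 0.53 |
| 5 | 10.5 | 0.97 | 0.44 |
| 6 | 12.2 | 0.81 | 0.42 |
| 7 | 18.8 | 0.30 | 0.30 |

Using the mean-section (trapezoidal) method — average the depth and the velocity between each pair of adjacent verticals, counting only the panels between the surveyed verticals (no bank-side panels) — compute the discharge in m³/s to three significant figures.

Panel 1-2: Δb = 1.8 m, d̄ = (0.32+0.45)/2 = 0.385, v̄ = (0.29+0.39)/2 = 0.34 → q = 1.8×0.385×0.34 = 0.2356 m³/s
Panel 2-3: Δb = 1.6 m, d̄ = (0.45+0.71)/2 = 0.58, v̄ = (0.39+0.35)/2 = 0.37 → q = 1.6×0.58×0.37 = 0.3434 m³/s
Panel 3-4: Δb = 3.3 m, d̄ = (0.71+1.01)/2 = 0.86, v̄ = (0.35+0.53)/2 = 0.44 → q = 3.3×0.86×0.44 = 1.249 m³/s
Panel 4-5: Δb = 1.9 m, d̄ = (1.01+0.97)/2 = 0.99, v̄ = (0.53+0.44)/2 = 0.485 → q = 1.9×0.99×0.485 = 0.9123 m³/s
Panel 5-6: Δb = 1.7 m, d̄ = (0.97+0.81)/2 = 0.89, v̄ = (0.44+0.42)/2 = 0.43 → q = 1.7×0.89×0.43 = 0.6506 m³/s
Panel 6-7: Δb = 6.6 m, d̄ = (0.81+0.30)/2 = 0.555, v̄ = (0.42+0.30)/2 = 0.36 → q = 6.6×0.555×0.36 = 1.319 m³/s
Q = Σ q = 4.709 m³/s

4.71 m³/s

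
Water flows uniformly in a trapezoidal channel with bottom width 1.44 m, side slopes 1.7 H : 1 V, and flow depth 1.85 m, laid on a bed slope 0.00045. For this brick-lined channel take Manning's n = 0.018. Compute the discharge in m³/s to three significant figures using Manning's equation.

9.80 m³/s

A = (b + z·y)·y = (1.44 + 1.7×1.85)×1.85 = 8.482 m²
P = b + 2y√(1+z²) = 1.44 + 2×1.85×√(1+1.7²) = 8.738 m
R = A/P = 8.482/8.738 = 0.9708 m
Q = (1/n)·A·R^(2/3)·S^(1/2) = (1/0.018) × 8.482 × 0.9708^(2/3) × 0.00045^(1/2) = 9.801 m³/s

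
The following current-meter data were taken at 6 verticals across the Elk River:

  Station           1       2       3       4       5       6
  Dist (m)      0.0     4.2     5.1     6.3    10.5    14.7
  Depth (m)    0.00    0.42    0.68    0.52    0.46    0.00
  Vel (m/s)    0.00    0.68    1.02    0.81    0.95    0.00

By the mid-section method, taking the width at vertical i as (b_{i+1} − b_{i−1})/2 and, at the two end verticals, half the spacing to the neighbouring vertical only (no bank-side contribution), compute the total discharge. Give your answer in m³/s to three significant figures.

4.43 m³/s

w_2 = (5.1 − 0.0)/2 = 2.55 m; q_2 = 0.68 × 0.42 × 2.55 = 0.7283 m³/s
w_3 = (6.3 − 4.2)/2 = 1.05 m; q_3 = 1.02 × 0.68 × 1.05 = 0.7283 m³/s
w_4 = (10.5 − 5.1)/2 = 2.7 m; q_4 = 0.81 × 0.52 × 2.7 = 1.137 m³/s
w_5 = (14.7 − 6.3)/2 = 4.2 m; q_5 = 0.95 × 0.46 × 4.2 = 1.835 m³/s
Stations 1, 6 contribute zero (depth or velocity is 0).
Q = Σ qᵢ = 4.429 m³/s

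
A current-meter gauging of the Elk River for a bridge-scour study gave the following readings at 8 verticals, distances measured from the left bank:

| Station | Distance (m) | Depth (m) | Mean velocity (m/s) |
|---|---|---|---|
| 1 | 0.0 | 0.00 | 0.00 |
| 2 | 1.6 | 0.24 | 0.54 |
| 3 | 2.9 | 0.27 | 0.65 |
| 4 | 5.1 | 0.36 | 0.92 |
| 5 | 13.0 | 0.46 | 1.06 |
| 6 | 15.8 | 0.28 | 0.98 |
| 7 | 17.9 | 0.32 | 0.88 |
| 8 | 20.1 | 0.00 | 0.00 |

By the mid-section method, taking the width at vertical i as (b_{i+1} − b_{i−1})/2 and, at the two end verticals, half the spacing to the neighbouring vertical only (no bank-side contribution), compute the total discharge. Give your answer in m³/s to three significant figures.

6.05 m³/s

w_2 = (2.9 − 0.0)/2 = 1.45 m; q_2 = 0.54 × 0.24 × 1.45 = 0.1879 m³/s
w_3 = (5.1 − 1.6)/2 = 1.75 m; q_3 = 0.65 × 0.27 × 1.75 = 0.3071 m³/s
w_4 = (13.0 − 2.9)/2 = 5.05 m; q_4 = 0.92 × 0.36 × 5.05 = 1.673 m³/s
w_5 = (15.8 − 5.1)/2 = 5.35 m; q_5 = 1.06 × 0.46 × 5.35 = 2.609 m³/s
w_6 = (17.9 − 13.0)/2 = 2.45 m; q_6 = 0.98 × 0.28 × 2.45 = 0.6723 m³/s
w_7 = (20.1 − 15.8)/2 = 2.15 m; q_7 = 0.88 × 0.32 × 2.15 = 0.6054 m³/s
Stations 1, 8 contribute zero (depth or velocity is 0).
Q = Σ qᵢ = 6.054 m³/s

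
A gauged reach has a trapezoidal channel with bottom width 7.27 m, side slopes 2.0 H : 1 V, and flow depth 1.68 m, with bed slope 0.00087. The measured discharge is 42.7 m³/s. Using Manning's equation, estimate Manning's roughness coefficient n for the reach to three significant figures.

0.0140

A = (b + z·y)·y = (7.27 + 2.0×1.68)×1.68 = 17.86 m²
P = b + 2y√(1+z²) = 7.27 + 2×1.68×√(1+2.0²) = 14.78 m
R = A/P = 17.86/14.78 = 1.208 m
n = (1/Q)·A·R^(2/3)·S^(1/2) = (1/42.7) × 17.86 × 1.134 × 0.02950 = 0.01399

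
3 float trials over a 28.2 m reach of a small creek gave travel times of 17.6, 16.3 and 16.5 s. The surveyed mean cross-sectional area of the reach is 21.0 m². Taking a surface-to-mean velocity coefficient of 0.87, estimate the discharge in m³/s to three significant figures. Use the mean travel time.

30.7 m³/s

t̄ = (17.6 + 16.3 + 16.5) / 3 = 16.8 s
v_surface = L / t̄ = 28.2 / 16.8 = 1.679 m/s
v_mean = 0.87 × 1.679 = 1.460 m/s
Q = A × v_mean = 21.0 × 1.460 = 30.67 m³/s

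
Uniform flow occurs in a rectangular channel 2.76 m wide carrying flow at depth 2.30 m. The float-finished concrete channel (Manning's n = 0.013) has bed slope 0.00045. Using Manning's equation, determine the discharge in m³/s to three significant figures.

A = b·y = 2.76 × 2.30 = 6.348 m²
P = b + 2y = 2.76 + 2×2.30 = 7.360 m
R = A/P = 6.348/7.360 = 0.8625 m
Q = (1/n)·A·R^(2/3)·S^(1/2) = (1/0.013) × 6.348 × 0.8625^(2/3) × 0.00045^(1/2) = 9.386 m³/s

9.39 m³/s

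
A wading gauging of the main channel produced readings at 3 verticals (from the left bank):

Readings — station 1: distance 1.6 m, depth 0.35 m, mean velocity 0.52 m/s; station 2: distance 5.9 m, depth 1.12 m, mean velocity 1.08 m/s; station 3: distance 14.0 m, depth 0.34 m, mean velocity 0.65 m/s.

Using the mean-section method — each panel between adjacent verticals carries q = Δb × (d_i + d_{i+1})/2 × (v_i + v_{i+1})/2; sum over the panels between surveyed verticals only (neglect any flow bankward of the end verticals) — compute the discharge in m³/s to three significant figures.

7.64 m³/s

Panel 1-2: Δb = 4.3 m, d̄ = (0.35+1.12)/2 = 0.735, v̄ = (0.52+1.08)/2 = 0.8 → q = 4.3×0.735×0.8 = 2.528 m³/s
Panel 2-3: Δb = 8.1 m, d̄ = (1.12+0.34)/2 = 0.73, v̄ = (1.08+0.65)/2 = 0.865 → q = 8.1×0.73×0.865 = 5.115 m³/s
Q = Σ q = 7.643 m³/s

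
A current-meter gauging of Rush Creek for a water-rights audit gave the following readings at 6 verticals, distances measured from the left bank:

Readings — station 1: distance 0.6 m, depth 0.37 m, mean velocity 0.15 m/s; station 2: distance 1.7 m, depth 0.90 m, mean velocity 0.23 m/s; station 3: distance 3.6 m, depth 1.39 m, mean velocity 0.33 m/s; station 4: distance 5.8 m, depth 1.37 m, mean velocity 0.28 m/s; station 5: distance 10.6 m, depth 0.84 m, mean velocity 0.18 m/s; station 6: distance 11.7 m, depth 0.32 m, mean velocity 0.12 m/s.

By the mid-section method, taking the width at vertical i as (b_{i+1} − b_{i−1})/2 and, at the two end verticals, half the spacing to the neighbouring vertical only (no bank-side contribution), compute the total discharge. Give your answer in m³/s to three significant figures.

w_1 = (1.7 − 0.6)/2 = 0.55 m; q_1 = 0.15 × 0.37 × 0.55 = 0.03053 m³/s
w_2 = (3.6 − 0.6)/2 = 1.5 m; q_2 = 0.23 × 0.90 × 1.5 = 0.3105 m³/s
w_3 = (5.8 − 1.7)/2 = 2.05 m; q_3 = 0.33 × 1.39 × 2.05 = 0.9403 m³/s
w_4 = (10.6 − 3.6)/2 = 3.5 m; q_4 = 0.28 × 1.37 × 3.5 = 1.343 m³/s
w_5 = (11.7 − 5.8)/2 = 2.95 m; q_5 = 0.18 × 0.84 × 2.95 = 0.4460 m³/s
w_6 = (11.7 − 10.6)/2 = 0.55 m; q_6 = 0.12 × 0.32 × 0.55 = 0.02112 m³/s
Q = Σ qᵢ = 3.091 m³/s

3.09 m³/s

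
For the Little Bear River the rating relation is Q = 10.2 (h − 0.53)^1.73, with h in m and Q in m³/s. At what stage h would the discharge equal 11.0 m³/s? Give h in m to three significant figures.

1.57 m

h − h₀ = (Q/C)^(1/b) = (11.0/10.2)^(1/1.73) = 1.045 m
h = 0.53 + 1.045 = 1.575 m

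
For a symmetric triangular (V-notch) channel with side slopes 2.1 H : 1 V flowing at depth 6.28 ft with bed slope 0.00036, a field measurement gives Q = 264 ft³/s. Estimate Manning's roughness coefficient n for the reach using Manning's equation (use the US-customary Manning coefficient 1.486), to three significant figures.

A = z·y² = 2.1×6.28² = 82.82 ft²
P = 2y√(1+z²) = 2×6.28×√(1+2.1²) = 29.21 ft
R = A/P = 82.82/29.21 = 2.835 ft
n = (1.486/Q)·A·R^(2/3)·S^(1/2) = (1.486/264) × 82.82 × 2.003 × 0.01897 = 0.01772

0.0177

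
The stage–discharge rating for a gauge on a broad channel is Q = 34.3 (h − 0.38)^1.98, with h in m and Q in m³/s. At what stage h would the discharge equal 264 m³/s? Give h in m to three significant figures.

h − h₀ = (Q/C)^(1/b) = (264/34.3)^(1/1.98) = 2.803 m
h = 0.38 + 2.803 = 3.183 m

3.18 m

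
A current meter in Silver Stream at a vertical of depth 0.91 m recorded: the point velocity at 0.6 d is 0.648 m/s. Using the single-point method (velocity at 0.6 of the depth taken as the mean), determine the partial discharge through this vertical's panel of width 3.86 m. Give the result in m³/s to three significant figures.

2.28 m³/s

v̄ = v₀.₆ = 0.648 m/s
q = v̄ × d × w = 0.6480 × 0.91 × 3.86 = 2.276 m³/s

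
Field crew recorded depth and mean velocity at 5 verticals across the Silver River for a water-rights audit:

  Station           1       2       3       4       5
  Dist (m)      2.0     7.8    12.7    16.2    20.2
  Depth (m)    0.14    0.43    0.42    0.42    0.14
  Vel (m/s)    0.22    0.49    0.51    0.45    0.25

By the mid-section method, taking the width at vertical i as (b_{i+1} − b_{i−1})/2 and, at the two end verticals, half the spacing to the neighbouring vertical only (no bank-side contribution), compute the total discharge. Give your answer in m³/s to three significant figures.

2.89 m³/s

w_1 = (7.8 − 2.0)/2 = 2.9 m; q_1 = 0.22 × 0.14 × 2.9 = 0.08932 m³/s
w_2 = (12.7 − 2.0)/2 = 5.35 m; q_2 = 0.49 × 0.43 × 5.35 = 1.127 m³/s
w_3 = (16.2 − 7.8)/2 = 4.2 m; q_3 = 0.51 × 0.42 × 4.2 = 0.8996 m³/s
w_4 = (20.2 − 12.7)/2 = 3.75 m; q_4 = 0.45 × 0.42 × 3.75 = 0.7088 m³/s
w_5 = (20.2 − 16.2)/2 = 2 m; q_5 = 0.25 × 0.14 × 2 = 0.07000 m³/s
Q = Σ qᵢ = 2.895 m³/s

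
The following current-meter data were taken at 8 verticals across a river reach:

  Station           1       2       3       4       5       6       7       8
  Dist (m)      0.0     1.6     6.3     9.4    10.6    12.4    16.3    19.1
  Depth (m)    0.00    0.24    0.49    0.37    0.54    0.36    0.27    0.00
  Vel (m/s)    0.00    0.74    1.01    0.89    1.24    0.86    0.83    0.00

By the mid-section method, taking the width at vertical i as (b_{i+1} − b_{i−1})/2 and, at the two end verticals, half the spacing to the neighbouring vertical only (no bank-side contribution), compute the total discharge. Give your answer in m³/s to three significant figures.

5.84 m³/s

w_2 = (6.3 − 0.0)/2 = 3.15 m; q_2 = 0.74 × 0.24 × 3.15 = 0.5594 m³/s
w_3 = (9.4 − 1.6)/2 = 3.9 m; q_3 = 1.01 × 0.49 × 3.9 = 1.930 m³/s
w_4 = (10.6 − 6.3)/2 = 2.15 m; q_4 = 0.89 × 0.37 × 2.15 = 0.7080 m³/s
w_5 = (12.4 − 9.4)/2 = 1.5 m; q_5 = 1.24 × 0.54 × 1.5 = 1.004 m³/s
w_6 = (16.3 − 10.6)/2 = 2.85 m; q_6 = 0.86 × 0.36 × 2.85 = 0.8824 m³/s
w_7 = (19.1 − 12.4)/2 = 3.35 m; q_7 = 0.83 × 0.27 × 3.35 = 0.7507 m³/s
Stations 1, 8 contribute zero (depth or velocity is 0).
Q = Σ qᵢ = 5.835 m³/s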